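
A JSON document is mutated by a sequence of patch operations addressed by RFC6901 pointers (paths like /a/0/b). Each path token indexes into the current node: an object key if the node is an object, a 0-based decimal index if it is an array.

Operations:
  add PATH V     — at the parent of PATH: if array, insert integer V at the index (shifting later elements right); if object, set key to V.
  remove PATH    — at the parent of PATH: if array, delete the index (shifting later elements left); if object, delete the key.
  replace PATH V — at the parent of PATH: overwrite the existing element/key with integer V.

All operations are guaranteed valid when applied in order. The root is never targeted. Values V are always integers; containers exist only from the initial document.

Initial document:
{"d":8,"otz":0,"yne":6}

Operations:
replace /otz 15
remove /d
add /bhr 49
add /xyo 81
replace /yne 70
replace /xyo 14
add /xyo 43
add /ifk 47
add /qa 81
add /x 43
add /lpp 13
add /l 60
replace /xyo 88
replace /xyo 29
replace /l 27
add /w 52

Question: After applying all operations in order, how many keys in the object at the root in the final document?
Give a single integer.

After op 1 (replace /otz 15): {"d":8,"otz":15,"yne":6}
After op 2 (remove /d): {"otz":15,"yne":6}
After op 3 (add /bhr 49): {"bhr":49,"otz":15,"yne":6}
After op 4 (add /xyo 81): {"bhr":49,"otz":15,"xyo":81,"yne":6}
After op 5 (replace /yne 70): {"bhr":49,"otz":15,"xyo":81,"yne":70}
After op 6 (replace /xyo 14): {"bhr":49,"otz":15,"xyo":14,"yne":70}
After op 7 (add /xyo 43): {"bhr":49,"otz":15,"xyo":43,"yne":70}
After op 8 (add /ifk 47): {"bhr":49,"ifk":47,"otz":15,"xyo":43,"yne":70}
After op 9 (add /qa 81): {"bhr":49,"ifk":47,"otz":15,"qa":81,"xyo":43,"yne":70}
After op 10 (add /x 43): {"bhr":49,"ifk":47,"otz":15,"qa":81,"x":43,"xyo":43,"yne":70}
After op 11 (add /lpp 13): {"bhr":49,"ifk":47,"lpp":13,"otz":15,"qa":81,"x":43,"xyo":43,"yne":70}
After op 12 (add /l 60): {"bhr":49,"ifk":47,"l":60,"lpp":13,"otz":15,"qa":81,"x":43,"xyo":43,"yne":70}
After op 13 (replace /xyo 88): {"bhr":49,"ifk":47,"l":60,"lpp":13,"otz":15,"qa":81,"x":43,"xyo":88,"yne":70}
After op 14 (replace /xyo 29): {"bhr":49,"ifk":47,"l":60,"lpp":13,"otz":15,"qa":81,"x":43,"xyo":29,"yne":70}
After op 15 (replace /l 27): {"bhr":49,"ifk":47,"l":27,"lpp":13,"otz":15,"qa":81,"x":43,"xyo":29,"yne":70}
After op 16 (add /w 52): {"bhr":49,"ifk":47,"l":27,"lpp":13,"otz":15,"qa":81,"w":52,"x":43,"xyo":29,"yne":70}
Size at the root: 10

Answer: 10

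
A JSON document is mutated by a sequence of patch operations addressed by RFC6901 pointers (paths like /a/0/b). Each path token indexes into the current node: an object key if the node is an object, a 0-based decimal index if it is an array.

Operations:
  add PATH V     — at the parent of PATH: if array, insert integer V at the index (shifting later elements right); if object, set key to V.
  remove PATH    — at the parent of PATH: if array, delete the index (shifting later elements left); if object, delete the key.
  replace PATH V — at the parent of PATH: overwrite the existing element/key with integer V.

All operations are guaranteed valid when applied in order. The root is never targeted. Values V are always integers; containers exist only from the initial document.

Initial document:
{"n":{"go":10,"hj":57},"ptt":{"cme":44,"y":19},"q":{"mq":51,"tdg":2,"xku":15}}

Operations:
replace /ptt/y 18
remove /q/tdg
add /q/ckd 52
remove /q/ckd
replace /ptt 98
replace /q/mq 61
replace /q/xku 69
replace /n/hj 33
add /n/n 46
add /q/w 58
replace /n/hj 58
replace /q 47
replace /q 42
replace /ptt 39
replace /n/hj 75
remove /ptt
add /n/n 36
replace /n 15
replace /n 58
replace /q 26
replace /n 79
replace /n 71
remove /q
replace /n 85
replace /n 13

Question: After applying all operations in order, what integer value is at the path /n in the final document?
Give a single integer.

Answer: 13

Derivation:
After op 1 (replace /ptt/y 18): {"n":{"go":10,"hj":57},"ptt":{"cme":44,"y":18},"q":{"mq":51,"tdg":2,"xku":15}}
After op 2 (remove /q/tdg): {"n":{"go":10,"hj":57},"ptt":{"cme":44,"y":18},"q":{"mq":51,"xku":15}}
After op 3 (add /q/ckd 52): {"n":{"go":10,"hj":57},"ptt":{"cme":44,"y":18},"q":{"ckd":52,"mq":51,"xku":15}}
After op 4 (remove /q/ckd): {"n":{"go":10,"hj":57},"ptt":{"cme":44,"y":18},"q":{"mq":51,"xku":15}}
After op 5 (replace /ptt 98): {"n":{"go":10,"hj":57},"ptt":98,"q":{"mq":51,"xku":15}}
After op 6 (replace /q/mq 61): {"n":{"go":10,"hj":57},"ptt":98,"q":{"mq":61,"xku":15}}
After op 7 (replace /q/xku 69): {"n":{"go":10,"hj":57},"ptt":98,"q":{"mq":61,"xku":69}}
After op 8 (replace /n/hj 33): {"n":{"go":10,"hj":33},"ptt":98,"q":{"mq":61,"xku":69}}
After op 9 (add /n/n 46): {"n":{"go":10,"hj":33,"n":46},"ptt":98,"q":{"mq":61,"xku":69}}
After op 10 (add /q/w 58): {"n":{"go":10,"hj":33,"n":46},"ptt":98,"q":{"mq":61,"w":58,"xku":69}}
After op 11 (replace /n/hj 58): {"n":{"go":10,"hj":58,"n":46},"ptt":98,"q":{"mq":61,"w":58,"xku":69}}
After op 12 (replace /q 47): {"n":{"go":10,"hj":58,"n":46},"ptt":98,"q":47}
After op 13 (replace /q 42): {"n":{"go":10,"hj":58,"n":46},"ptt":98,"q":42}
After op 14 (replace /ptt 39): {"n":{"go":10,"hj":58,"n":46},"ptt":39,"q":42}
After op 15 (replace /n/hj 75): {"n":{"go":10,"hj":75,"n":46},"ptt":39,"q":42}
After op 16 (remove /ptt): {"n":{"go":10,"hj":75,"n":46},"q":42}
After op 17 (add /n/n 36): {"n":{"go":10,"hj":75,"n":36},"q":42}
After op 18 (replace /n 15): {"n":15,"q":42}
After op 19 (replace /n 58): {"n":58,"q":42}
After op 20 (replace /q 26): {"n":58,"q":26}
After op 21 (replace /n 79): {"n":79,"q":26}
After op 22 (replace /n 71): {"n":71,"q":26}
After op 23 (remove /q): {"n":71}
After op 24 (replace /n 85): {"n":85}
After op 25 (replace /n 13): {"n":13}
Value at /n: 13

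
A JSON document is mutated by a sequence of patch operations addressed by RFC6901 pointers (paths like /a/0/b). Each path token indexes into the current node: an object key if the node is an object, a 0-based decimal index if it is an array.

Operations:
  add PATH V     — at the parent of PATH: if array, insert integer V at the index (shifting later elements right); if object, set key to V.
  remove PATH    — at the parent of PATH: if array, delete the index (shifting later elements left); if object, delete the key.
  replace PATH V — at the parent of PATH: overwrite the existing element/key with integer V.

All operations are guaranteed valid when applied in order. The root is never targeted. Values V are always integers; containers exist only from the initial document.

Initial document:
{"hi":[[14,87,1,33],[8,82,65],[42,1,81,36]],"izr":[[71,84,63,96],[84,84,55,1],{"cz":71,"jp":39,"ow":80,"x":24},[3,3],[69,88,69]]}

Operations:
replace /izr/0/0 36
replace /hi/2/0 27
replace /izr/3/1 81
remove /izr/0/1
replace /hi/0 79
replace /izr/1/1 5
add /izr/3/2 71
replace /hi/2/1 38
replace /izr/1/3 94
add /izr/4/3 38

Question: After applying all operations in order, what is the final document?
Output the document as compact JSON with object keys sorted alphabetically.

Answer: {"hi":[79,[8,82,65],[27,38,81,36]],"izr":[[36,63,96],[84,5,55,94],{"cz":71,"jp":39,"ow":80,"x":24},[3,81,71],[69,88,69,38]]}

Derivation:
After op 1 (replace /izr/0/0 36): {"hi":[[14,87,1,33],[8,82,65],[42,1,81,36]],"izr":[[36,84,63,96],[84,84,55,1],{"cz":71,"jp":39,"ow":80,"x":24},[3,3],[69,88,69]]}
After op 2 (replace /hi/2/0 27): {"hi":[[14,87,1,33],[8,82,65],[27,1,81,36]],"izr":[[36,84,63,96],[84,84,55,1],{"cz":71,"jp":39,"ow":80,"x":24},[3,3],[69,88,69]]}
After op 3 (replace /izr/3/1 81): {"hi":[[14,87,1,33],[8,82,65],[27,1,81,36]],"izr":[[36,84,63,96],[84,84,55,1],{"cz":71,"jp":39,"ow":80,"x":24},[3,81],[69,88,69]]}
After op 4 (remove /izr/0/1): {"hi":[[14,87,1,33],[8,82,65],[27,1,81,36]],"izr":[[36,63,96],[84,84,55,1],{"cz":71,"jp":39,"ow":80,"x":24},[3,81],[69,88,69]]}
After op 5 (replace /hi/0 79): {"hi":[79,[8,82,65],[27,1,81,36]],"izr":[[36,63,96],[84,84,55,1],{"cz":71,"jp":39,"ow":80,"x":24},[3,81],[69,88,69]]}
After op 6 (replace /izr/1/1 5): {"hi":[79,[8,82,65],[27,1,81,36]],"izr":[[36,63,96],[84,5,55,1],{"cz":71,"jp":39,"ow":80,"x":24},[3,81],[69,88,69]]}
After op 7 (add /izr/3/2 71): {"hi":[79,[8,82,65],[27,1,81,36]],"izr":[[36,63,96],[84,5,55,1],{"cz":71,"jp":39,"ow":80,"x":24},[3,81,71],[69,88,69]]}
After op 8 (replace /hi/2/1 38): {"hi":[79,[8,82,65],[27,38,81,36]],"izr":[[36,63,96],[84,5,55,1],{"cz":71,"jp":39,"ow":80,"x":24},[3,81,71],[69,88,69]]}
After op 9 (replace /izr/1/3 94): {"hi":[79,[8,82,65],[27,38,81,36]],"izr":[[36,63,96],[84,5,55,94],{"cz":71,"jp":39,"ow":80,"x":24},[3,81,71],[69,88,69]]}
After op 10 (add /izr/4/3 38): {"hi":[79,[8,82,65],[27,38,81,36]],"izr":[[36,63,96],[84,5,55,94],{"cz":71,"jp":39,"ow":80,"x":24},[3,81,71],[69,88,69,38]]}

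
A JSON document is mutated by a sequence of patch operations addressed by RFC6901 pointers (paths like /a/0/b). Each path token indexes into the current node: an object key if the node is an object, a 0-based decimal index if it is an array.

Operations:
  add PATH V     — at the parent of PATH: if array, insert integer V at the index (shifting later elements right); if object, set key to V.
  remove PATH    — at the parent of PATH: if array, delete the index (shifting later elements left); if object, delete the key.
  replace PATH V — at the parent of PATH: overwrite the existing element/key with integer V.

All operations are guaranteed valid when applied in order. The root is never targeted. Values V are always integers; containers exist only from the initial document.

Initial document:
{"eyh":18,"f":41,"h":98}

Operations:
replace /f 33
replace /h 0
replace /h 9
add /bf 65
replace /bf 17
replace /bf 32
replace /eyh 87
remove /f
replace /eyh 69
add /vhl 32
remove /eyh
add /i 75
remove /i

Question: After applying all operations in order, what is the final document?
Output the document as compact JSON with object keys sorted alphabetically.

Answer: {"bf":32,"h":9,"vhl":32}

Derivation:
After op 1 (replace /f 33): {"eyh":18,"f":33,"h":98}
After op 2 (replace /h 0): {"eyh":18,"f":33,"h":0}
After op 3 (replace /h 9): {"eyh":18,"f":33,"h":9}
After op 4 (add /bf 65): {"bf":65,"eyh":18,"f":33,"h":9}
After op 5 (replace /bf 17): {"bf":17,"eyh":18,"f":33,"h":9}
After op 6 (replace /bf 32): {"bf":32,"eyh":18,"f":33,"h":9}
After op 7 (replace /eyh 87): {"bf":32,"eyh":87,"f":33,"h":9}
After op 8 (remove /f): {"bf":32,"eyh":87,"h":9}
After op 9 (replace /eyh 69): {"bf":32,"eyh":69,"h":9}
After op 10 (add /vhl 32): {"bf":32,"eyh":69,"h":9,"vhl":32}
After op 11 (remove /eyh): {"bf":32,"h":9,"vhl":32}
After op 12 (add /i 75): {"bf":32,"h":9,"i":75,"vhl":32}
After op 13 (remove /i): {"bf":32,"h":9,"vhl":32}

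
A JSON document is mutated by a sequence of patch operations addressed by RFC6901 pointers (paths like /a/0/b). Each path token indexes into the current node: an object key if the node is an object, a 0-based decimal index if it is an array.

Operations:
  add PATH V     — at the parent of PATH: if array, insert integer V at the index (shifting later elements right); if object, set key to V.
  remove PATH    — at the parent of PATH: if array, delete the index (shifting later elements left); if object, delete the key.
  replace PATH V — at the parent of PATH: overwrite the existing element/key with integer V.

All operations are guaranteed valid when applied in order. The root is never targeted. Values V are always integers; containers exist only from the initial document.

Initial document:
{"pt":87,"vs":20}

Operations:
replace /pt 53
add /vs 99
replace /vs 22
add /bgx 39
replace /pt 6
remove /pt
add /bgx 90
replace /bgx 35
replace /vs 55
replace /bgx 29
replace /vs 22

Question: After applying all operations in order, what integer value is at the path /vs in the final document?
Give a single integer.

After op 1 (replace /pt 53): {"pt":53,"vs":20}
After op 2 (add /vs 99): {"pt":53,"vs":99}
After op 3 (replace /vs 22): {"pt":53,"vs":22}
After op 4 (add /bgx 39): {"bgx":39,"pt":53,"vs":22}
After op 5 (replace /pt 6): {"bgx":39,"pt":6,"vs":22}
After op 6 (remove /pt): {"bgx":39,"vs":22}
After op 7 (add /bgx 90): {"bgx":90,"vs":22}
After op 8 (replace /bgx 35): {"bgx":35,"vs":22}
After op 9 (replace /vs 55): {"bgx":35,"vs":55}
After op 10 (replace /bgx 29): {"bgx":29,"vs":55}
After op 11 (replace /vs 22): {"bgx":29,"vs":22}
Value at /vs: 22

Answer: 22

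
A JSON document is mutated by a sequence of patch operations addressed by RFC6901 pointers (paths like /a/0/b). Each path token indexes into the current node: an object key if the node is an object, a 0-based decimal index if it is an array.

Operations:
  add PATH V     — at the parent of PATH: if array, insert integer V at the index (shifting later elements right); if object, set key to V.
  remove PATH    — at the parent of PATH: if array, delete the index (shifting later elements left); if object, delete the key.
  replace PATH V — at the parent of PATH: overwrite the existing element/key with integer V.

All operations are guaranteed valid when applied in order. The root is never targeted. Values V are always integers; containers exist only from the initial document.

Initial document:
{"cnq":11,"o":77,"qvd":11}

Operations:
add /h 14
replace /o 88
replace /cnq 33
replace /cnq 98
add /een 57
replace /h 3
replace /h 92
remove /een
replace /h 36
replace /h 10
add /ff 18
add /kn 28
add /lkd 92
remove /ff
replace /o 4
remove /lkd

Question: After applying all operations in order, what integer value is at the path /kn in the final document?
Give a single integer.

After op 1 (add /h 14): {"cnq":11,"h":14,"o":77,"qvd":11}
After op 2 (replace /o 88): {"cnq":11,"h":14,"o":88,"qvd":11}
After op 3 (replace /cnq 33): {"cnq":33,"h":14,"o":88,"qvd":11}
After op 4 (replace /cnq 98): {"cnq":98,"h":14,"o":88,"qvd":11}
After op 5 (add /een 57): {"cnq":98,"een":57,"h":14,"o":88,"qvd":11}
After op 6 (replace /h 3): {"cnq":98,"een":57,"h":3,"o":88,"qvd":11}
After op 7 (replace /h 92): {"cnq":98,"een":57,"h":92,"o":88,"qvd":11}
After op 8 (remove /een): {"cnq":98,"h":92,"o":88,"qvd":11}
After op 9 (replace /h 36): {"cnq":98,"h":36,"o":88,"qvd":11}
After op 10 (replace /h 10): {"cnq":98,"h":10,"o":88,"qvd":11}
After op 11 (add /ff 18): {"cnq":98,"ff":18,"h":10,"o":88,"qvd":11}
After op 12 (add /kn 28): {"cnq":98,"ff":18,"h":10,"kn":28,"o":88,"qvd":11}
After op 13 (add /lkd 92): {"cnq":98,"ff":18,"h":10,"kn":28,"lkd":92,"o":88,"qvd":11}
After op 14 (remove /ff): {"cnq":98,"h":10,"kn":28,"lkd":92,"o":88,"qvd":11}
After op 15 (replace /o 4): {"cnq":98,"h":10,"kn":28,"lkd":92,"o":4,"qvd":11}
After op 16 (remove /lkd): {"cnq":98,"h":10,"kn":28,"o":4,"qvd":11}
Value at /kn: 28

Answer: 28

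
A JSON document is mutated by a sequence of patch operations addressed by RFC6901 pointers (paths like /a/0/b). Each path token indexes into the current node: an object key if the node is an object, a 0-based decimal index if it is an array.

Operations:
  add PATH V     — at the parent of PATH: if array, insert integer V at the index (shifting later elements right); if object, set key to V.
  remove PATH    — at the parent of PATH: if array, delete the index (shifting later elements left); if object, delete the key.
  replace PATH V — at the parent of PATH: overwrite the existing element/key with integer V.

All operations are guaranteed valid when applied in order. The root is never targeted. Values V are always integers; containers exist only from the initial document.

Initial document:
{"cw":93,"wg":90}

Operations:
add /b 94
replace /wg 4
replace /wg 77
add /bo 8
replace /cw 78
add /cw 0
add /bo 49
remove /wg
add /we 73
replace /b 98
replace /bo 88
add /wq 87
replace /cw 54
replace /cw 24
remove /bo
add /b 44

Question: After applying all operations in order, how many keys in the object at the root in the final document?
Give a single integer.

Answer: 4

Derivation:
After op 1 (add /b 94): {"b":94,"cw":93,"wg":90}
After op 2 (replace /wg 4): {"b":94,"cw":93,"wg":4}
After op 3 (replace /wg 77): {"b":94,"cw":93,"wg":77}
After op 4 (add /bo 8): {"b":94,"bo":8,"cw":93,"wg":77}
After op 5 (replace /cw 78): {"b":94,"bo":8,"cw":78,"wg":77}
After op 6 (add /cw 0): {"b":94,"bo":8,"cw":0,"wg":77}
After op 7 (add /bo 49): {"b":94,"bo":49,"cw":0,"wg":77}
After op 8 (remove /wg): {"b":94,"bo":49,"cw":0}
After op 9 (add /we 73): {"b":94,"bo":49,"cw":0,"we":73}
After op 10 (replace /b 98): {"b":98,"bo":49,"cw":0,"we":73}
After op 11 (replace /bo 88): {"b":98,"bo":88,"cw":0,"we":73}
After op 12 (add /wq 87): {"b":98,"bo":88,"cw":0,"we":73,"wq":87}
After op 13 (replace /cw 54): {"b":98,"bo":88,"cw":54,"we":73,"wq":87}
After op 14 (replace /cw 24): {"b":98,"bo":88,"cw":24,"we":73,"wq":87}
After op 15 (remove /bo): {"b":98,"cw":24,"we":73,"wq":87}
After op 16 (add /b 44): {"b":44,"cw":24,"we":73,"wq":87}
Size at the root: 4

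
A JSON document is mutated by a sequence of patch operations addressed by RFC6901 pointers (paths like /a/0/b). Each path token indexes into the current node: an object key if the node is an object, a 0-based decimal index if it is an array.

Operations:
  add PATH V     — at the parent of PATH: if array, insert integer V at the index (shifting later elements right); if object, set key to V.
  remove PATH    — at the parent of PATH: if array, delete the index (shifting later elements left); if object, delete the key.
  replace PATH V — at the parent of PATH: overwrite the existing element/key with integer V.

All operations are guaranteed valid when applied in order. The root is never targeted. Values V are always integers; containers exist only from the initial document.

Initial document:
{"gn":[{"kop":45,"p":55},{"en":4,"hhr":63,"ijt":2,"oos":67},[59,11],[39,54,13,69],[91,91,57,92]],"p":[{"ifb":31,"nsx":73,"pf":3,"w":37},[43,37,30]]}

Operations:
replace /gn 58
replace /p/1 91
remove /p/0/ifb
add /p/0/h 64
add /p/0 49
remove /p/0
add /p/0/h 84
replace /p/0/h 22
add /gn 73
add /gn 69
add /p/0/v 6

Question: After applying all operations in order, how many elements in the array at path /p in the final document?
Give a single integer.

Answer: 2

Derivation:
After op 1 (replace /gn 58): {"gn":58,"p":[{"ifb":31,"nsx":73,"pf":3,"w":37},[43,37,30]]}
After op 2 (replace /p/1 91): {"gn":58,"p":[{"ifb":31,"nsx":73,"pf":3,"w":37},91]}
After op 3 (remove /p/0/ifb): {"gn":58,"p":[{"nsx":73,"pf":3,"w":37},91]}
After op 4 (add /p/0/h 64): {"gn":58,"p":[{"h":64,"nsx":73,"pf":3,"w":37},91]}
After op 5 (add /p/0 49): {"gn":58,"p":[49,{"h":64,"nsx":73,"pf":3,"w":37},91]}
After op 6 (remove /p/0): {"gn":58,"p":[{"h":64,"nsx":73,"pf":3,"w":37},91]}
After op 7 (add /p/0/h 84): {"gn":58,"p":[{"h":84,"nsx":73,"pf":3,"w":37},91]}
After op 8 (replace /p/0/h 22): {"gn":58,"p":[{"h":22,"nsx":73,"pf":3,"w":37},91]}
After op 9 (add /gn 73): {"gn":73,"p":[{"h":22,"nsx":73,"pf":3,"w":37},91]}
After op 10 (add /gn 69): {"gn":69,"p":[{"h":22,"nsx":73,"pf":3,"w":37},91]}
After op 11 (add /p/0/v 6): {"gn":69,"p":[{"h":22,"nsx":73,"pf":3,"v":6,"w":37},91]}
Size at path /p: 2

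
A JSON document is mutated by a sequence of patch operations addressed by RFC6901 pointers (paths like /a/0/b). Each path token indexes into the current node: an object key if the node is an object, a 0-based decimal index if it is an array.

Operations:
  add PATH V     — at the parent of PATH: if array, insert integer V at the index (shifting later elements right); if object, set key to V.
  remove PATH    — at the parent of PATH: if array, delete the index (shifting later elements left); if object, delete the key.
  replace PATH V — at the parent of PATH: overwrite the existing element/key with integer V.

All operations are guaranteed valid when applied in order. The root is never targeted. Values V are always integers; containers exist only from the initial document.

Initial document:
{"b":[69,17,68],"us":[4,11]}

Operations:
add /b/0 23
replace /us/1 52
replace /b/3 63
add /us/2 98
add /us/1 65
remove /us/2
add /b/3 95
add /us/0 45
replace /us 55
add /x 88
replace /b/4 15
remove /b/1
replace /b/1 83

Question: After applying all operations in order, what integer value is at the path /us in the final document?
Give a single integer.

Answer: 55

Derivation:
After op 1 (add /b/0 23): {"b":[23,69,17,68],"us":[4,11]}
After op 2 (replace /us/1 52): {"b":[23,69,17,68],"us":[4,52]}
After op 3 (replace /b/3 63): {"b":[23,69,17,63],"us":[4,52]}
After op 4 (add /us/2 98): {"b":[23,69,17,63],"us":[4,52,98]}
After op 5 (add /us/1 65): {"b":[23,69,17,63],"us":[4,65,52,98]}
After op 6 (remove /us/2): {"b":[23,69,17,63],"us":[4,65,98]}
After op 7 (add /b/3 95): {"b":[23,69,17,95,63],"us":[4,65,98]}
After op 8 (add /us/0 45): {"b":[23,69,17,95,63],"us":[45,4,65,98]}
After op 9 (replace /us 55): {"b":[23,69,17,95,63],"us":55}
After op 10 (add /x 88): {"b":[23,69,17,95,63],"us":55,"x":88}
After op 11 (replace /b/4 15): {"b":[23,69,17,95,15],"us":55,"x":88}
After op 12 (remove /b/1): {"b":[23,17,95,15],"us":55,"x":88}
After op 13 (replace /b/1 83): {"b":[23,83,95,15],"us":55,"x":88}
Value at /us: 55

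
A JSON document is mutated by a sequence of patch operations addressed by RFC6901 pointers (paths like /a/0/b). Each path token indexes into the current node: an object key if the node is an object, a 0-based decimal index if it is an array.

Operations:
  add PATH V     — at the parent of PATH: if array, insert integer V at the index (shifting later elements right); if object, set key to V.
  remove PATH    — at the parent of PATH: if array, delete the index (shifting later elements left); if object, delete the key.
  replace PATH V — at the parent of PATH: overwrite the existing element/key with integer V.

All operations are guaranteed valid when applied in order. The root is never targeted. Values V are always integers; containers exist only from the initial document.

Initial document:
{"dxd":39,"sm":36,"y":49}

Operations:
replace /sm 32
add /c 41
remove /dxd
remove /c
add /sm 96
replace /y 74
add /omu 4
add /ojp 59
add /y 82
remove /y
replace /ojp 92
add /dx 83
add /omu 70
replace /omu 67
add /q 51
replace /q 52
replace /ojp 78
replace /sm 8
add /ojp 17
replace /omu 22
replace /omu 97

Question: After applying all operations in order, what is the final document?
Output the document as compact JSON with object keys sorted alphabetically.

After op 1 (replace /sm 32): {"dxd":39,"sm":32,"y":49}
After op 2 (add /c 41): {"c":41,"dxd":39,"sm":32,"y":49}
After op 3 (remove /dxd): {"c":41,"sm":32,"y":49}
After op 4 (remove /c): {"sm":32,"y":49}
After op 5 (add /sm 96): {"sm":96,"y":49}
After op 6 (replace /y 74): {"sm":96,"y":74}
After op 7 (add /omu 4): {"omu":4,"sm":96,"y":74}
After op 8 (add /ojp 59): {"ojp":59,"omu":4,"sm":96,"y":74}
After op 9 (add /y 82): {"ojp":59,"omu":4,"sm":96,"y":82}
After op 10 (remove /y): {"ojp":59,"omu":4,"sm":96}
After op 11 (replace /ojp 92): {"ojp":92,"omu":4,"sm":96}
After op 12 (add /dx 83): {"dx":83,"ojp":92,"omu":4,"sm":96}
After op 13 (add /omu 70): {"dx":83,"ojp":92,"omu":70,"sm":96}
After op 14 (replace /omu 67): {"dx":83,"ojp":92,"omu":67,"sm":96}
After op 15 (add /q 51): {"dx":83,"ojp":92,"omu":67,"q":51,"sm":96}
After op 16 (replace /q 52): {"dx":83,"ojp":92,"omu":67,"q":52,"sm":96}
After op 17 (replace /ojp 78): {"dx":83,"ojp":78,"omu":67,"q":52,"sm":96}
After op 18 (replace /sm 8): {"dx":83,"ojp":78,"omu":67,"q":52,"sm":8}
After op 19 (add /ojp 17): {"dx":83,"ojp":17,"omu":67,"q":52,"sm":8}
After op 20 (replace /omu 22): {"dx":83,"ojp":17,"omu":22,"q":52,"sm":8}
After op 21 (replace /omu 97): {"dx":83,"ojp":17,"omu":97,"q":52,"sm":8}

Answer: {"dx":83,"ojp":17,"omu":97,"q":52,"sm":8}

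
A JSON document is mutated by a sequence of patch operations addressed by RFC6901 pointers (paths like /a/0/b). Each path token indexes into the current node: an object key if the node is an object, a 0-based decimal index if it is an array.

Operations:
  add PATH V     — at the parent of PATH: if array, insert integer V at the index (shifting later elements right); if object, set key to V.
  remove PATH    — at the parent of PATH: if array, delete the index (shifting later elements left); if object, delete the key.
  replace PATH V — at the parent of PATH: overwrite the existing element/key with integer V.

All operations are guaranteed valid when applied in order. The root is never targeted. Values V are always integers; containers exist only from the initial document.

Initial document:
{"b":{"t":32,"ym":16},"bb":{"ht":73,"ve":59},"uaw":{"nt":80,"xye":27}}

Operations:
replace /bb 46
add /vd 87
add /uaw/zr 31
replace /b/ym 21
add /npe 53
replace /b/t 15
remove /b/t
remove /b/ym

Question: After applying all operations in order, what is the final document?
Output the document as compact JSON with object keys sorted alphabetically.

After op 1 (replace /bb 46): {"b":{"t":32,"ym":16},"bb":46,"uaw":{"nt":80,"xye":27}}
After op 2 (add /vd 87): {"b":{"t":32,"ym":16},"bb":46,"uaw":{"nt":80,"xye":27},"vd":87}
After op 3 (add /uaw/zr 31): {"b":{"t":32,"ym":16},"bb":46,"uaw":{"nt":80,"xye":27,"zr":31},"vd":87}
After op 4 (replace /b/ym 21): {"b":{"t":32,"ym":21},"bb":46,"uaw":{"nt":80,"xye":27,"zr":31},"vd":87}
After op 5 (add /npe 53): {"b":{"t":32,"ym":21},"bb":46,"npe":53,"uaw":{"nt":80,"xye":27,"zr":31},"vd":87}
After op 6 (replace /b/t 15): {"b":{"t":15,"ym":21},"bb":46,"npe":53,"uaw":{"nt":80,"xye":27,"zr":31},"vd":87}
After op 7 (remove /b/t): {"b":{"ym":21},"bb":46,"npe":53,"uaw":{"nt":80,"xye":27,"zr":31},"vd":87}
After op 8 (remove /b/ym): {"b":{},"bb":46,"npe":53,"uaw":{"nt":80,"xye":27,"zr":31},"vd":87}

Answer: {"b":{},"bb":46,"npe":53,"uaw":{"nt":80,"xye":27,"zr":31},"vd":87}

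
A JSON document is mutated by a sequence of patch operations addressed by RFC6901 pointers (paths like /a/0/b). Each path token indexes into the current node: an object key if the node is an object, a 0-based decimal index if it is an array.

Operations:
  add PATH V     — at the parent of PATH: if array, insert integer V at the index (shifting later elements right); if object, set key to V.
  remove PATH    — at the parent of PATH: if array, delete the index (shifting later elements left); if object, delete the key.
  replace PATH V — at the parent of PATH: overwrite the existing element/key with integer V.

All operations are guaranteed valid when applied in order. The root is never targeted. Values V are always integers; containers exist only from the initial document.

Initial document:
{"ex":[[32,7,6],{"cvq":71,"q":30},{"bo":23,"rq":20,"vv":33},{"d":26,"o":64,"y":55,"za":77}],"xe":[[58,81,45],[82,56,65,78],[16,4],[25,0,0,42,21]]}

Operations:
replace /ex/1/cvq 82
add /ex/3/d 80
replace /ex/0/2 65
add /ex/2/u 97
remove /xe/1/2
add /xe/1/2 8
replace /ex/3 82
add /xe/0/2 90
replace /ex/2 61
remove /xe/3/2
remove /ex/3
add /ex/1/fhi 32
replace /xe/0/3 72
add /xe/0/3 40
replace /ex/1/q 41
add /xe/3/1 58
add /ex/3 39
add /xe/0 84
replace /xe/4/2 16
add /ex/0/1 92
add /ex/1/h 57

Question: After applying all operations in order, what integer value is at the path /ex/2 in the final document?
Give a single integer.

Answer: 61

Derivation:
After op 1 (replace /ex/1/cvq 82): {"ex":[[32,7,6],{"cvq":82,"q":30},{"bo":23,"rq":20,"vv":33},{"d":26,"o":64,"y":55,"za":77}],"xe":[[58,81,45],[82,56,65,78],[16,4],[25,0,0,42,21]]}
After op 2 (add /ex/3/d 80): {"ex":[[32,7,6],{"cvq":82,"q":30},{"bo":23,"rq":20,"vv":33},{"d":80,"o":64,"y":55,"za":77}],"xe":[[58,81,45],[82,56,65,78],[16,4],[25,0,0,42,21]]}
After op 3 (replace /ex/0/2 65): {"ex":[[32,7,65],{"cvq":82,"q":30},{"bo":23,"rq":20,"vv":33},{"d":80,"o":64,"y":55,"za":77}],"xe":[[58,81,45],[82,56,65,78],[16,4],[25,0,0,42,21]]}
After op 4 (add /ex/2/u 97): {"ex":[[32,7,65],{"cvq":82,"q":30},{"bo":23,"rq":20,"u":97,"vv":33},{"d":80,"o":64,"y":55,"za":77}],"xe":[[58,81,45],[82,56,65,78],[16,4],[25,0,0,42,21]]}
After op 5 (remove /xe/1/2): {"ex":[[32,7,65],{"cvq":82,"q":30},{"bo":23,"rq":20,"u":97,"vv":33},{"d":80,"o":64,"y":55,"za":77}],"xe":[[58,81,45],[82,56,78],[16,4],[25,0,0,42,21]]}
After op 6 (add /xe/1/2 8): {"ex":[[32,7,65],{"cvq":82,"q":30},{"bo":23,"rq":20,"u":97,"vv":33},{"d":80,"o":64,"y":55,"za":77}],"xe":[[58,81,45],[82,56,8,78],[16,4],[25,0,0,42,21]]}
After op 7 (replace /ex/3 82): {"ex":[[32,7,65],{"cvq":82,"q":30},{"bo":23,"rq":20,"u":97,"vv":33},82],"xe":[[58,81,45],[82,56,8,78],[16,4],[25,0,0,42,21]]}
After op 8 (add /xe/0/2 90): {"ex":[[32,7,65],{"cvq":82,"q":30},{"bo":23,"rq":20,"u":97,"vv":33},82],"xe":[[58,81,90,45],[82,56,8,78],[16,4],[25,0,0,42,21]]}
After op 9 (replace /ex/2 61): {"ex":[[32,7,65],{"cvq":82,"q":30},61,82],"xe":[[58,81,90,45],[82,56,8,78],[16,4],[25,0,0,42,21]]}
After op 10 (remove /xe/3/2): {"ex":[[32,7,65],{"cvq":82,"q":30},61,82],"xe":[[58,81,90,45],[82,56,8,78],[16,4],[25,0,42,21]]}
After op 11 (remove /ex/3): {"ex":[[32,7,65],{"cvq":82,"q":30},61],"xe":[[58,81,90,45],[82,56,8,78],[16,4],[25,0,42,21]]}
After op 12 (add /ex/1/fhi 32): {"ex":[[32,7,65],{"cvq":82,"fhi":32,"q":30},61],"xe":[[58,81,90,45],[82,56,8,78],[16,4],[25,0,42,21]]}
After op 13 (replace /xe/0/3 72): {"ex":[[32,7,65],{"cvq":82,"fhi":32,"q":30},61],"xe":[[58,81,90,72],[82,56,8,78],[16,4],[25,0,42,21]]}
After op 14 (add /xe/0/3 40): {"ex":[[32,7,65],{"cvq":82,"fhi":32,"q":30},61],"xe":[[58,81,90,40,72],[82,56,8,78],[16,4],[25,0,42,21]]}
After op 15 (replace /ex/1/q 41): {"ex":[[32,7,65],{"cvq":82,"fhi":32,"q":41},61],"xe":[[58,81,90,40,72],[82,56,8,78],[16,4],[25,0,42,21]]}
After op 16 (add /xe/3/1 58): {"ex":[[32,7,65],{"cvq":82,"fhi":32,"q":41},61],"xe":[[58,81,90,40,72],[82,56,8,78],[16,4],[25,58,0,42,21]]}
After op 17 (add /ex/3 39): {"ex":[[32,7,65],{"cvq":82,"fhi":32,"q":41},61,39],"xe":[[58,81,90,40,72],[82,56,8,78],[16,4],[25,58,0,42,21]]}
After op 18 (add /xe/0 84): {"ex":[[32,7,65],{"cvq":82,"fhi":32,"q":41},61,39],"xe":[84,[58,81,90,40,72],[82,56,8,78],[16,4],[25,58,0,42,21]]}
After op 19 (replace /xe/4/2 16): {"ex":[[32,7,65],{"cvq":82,"fhi":32,"q":41},61,39],"xe":[84,[58,81,90,40,72],[82,56,8,78],[16,4],[25,58,16,42,21]]}
After op 20 (add /ex/0/1 92): {"ex":[[32,92,7,65],{"cvq":82,"fhi":32,"q":41},61,39],"xe":[84,[58,81,90,40,72],[82,56,8,78],[16,4],[25,58,16,42,21]]}
After op 21 (add /ex/1/h 57): {"ex":[[32,92,7,65],{"cvq":82,"fhi":32,"h":57,"q":41},61,39],"xe":[84,[58,81,90,40,72],[82,56,8,78],[16,4],[25,58,16,42,21]]}
Value at /ex/2: 61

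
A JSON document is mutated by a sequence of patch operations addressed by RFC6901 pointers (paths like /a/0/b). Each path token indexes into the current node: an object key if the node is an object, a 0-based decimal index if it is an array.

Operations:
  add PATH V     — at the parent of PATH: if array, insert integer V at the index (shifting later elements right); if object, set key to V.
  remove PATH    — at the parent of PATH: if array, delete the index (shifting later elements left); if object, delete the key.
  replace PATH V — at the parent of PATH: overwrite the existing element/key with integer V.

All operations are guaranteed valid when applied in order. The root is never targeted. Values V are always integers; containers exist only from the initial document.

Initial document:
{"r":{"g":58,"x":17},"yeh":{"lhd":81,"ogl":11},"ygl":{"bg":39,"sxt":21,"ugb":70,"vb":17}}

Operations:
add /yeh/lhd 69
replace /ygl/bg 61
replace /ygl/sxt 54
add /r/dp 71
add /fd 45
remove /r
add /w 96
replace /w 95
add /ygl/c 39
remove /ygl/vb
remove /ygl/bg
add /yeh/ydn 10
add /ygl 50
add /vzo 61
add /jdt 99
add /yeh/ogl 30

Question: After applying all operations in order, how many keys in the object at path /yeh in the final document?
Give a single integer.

After op 1 (add /yeh/lhd 69): {"r":{"g":58,"x":17},"yeh":{"lhd":69,"ogl":11},"ygl":{"bg":39,"sxt":21,"ugb":70,"vb":17}}
After op 2 (replace /ygl/bg 61): {"r":{"g":58,"x":17},"yeh":{"lhd":69,"ogl":11},"ygl":{"bg":61,"sxt":21,"ugb":70,"vb":17}}
After op 3 (replace /ygl/sxt 54): {"r":{"g":58,"x":17},"yeh":{"lhd":69,"ogl":11},"ygl":{"bg":61,"sxt":54,"ugb":70,"vb":17}}
After op 4 (add /r/dp 71): {"r":{"dp":71,"g":58,"x":17},"yeh":{"lhd":69,"ogl":11},"ygl":{"bg":61,"sxt":54,"ugb":70,"vb":17}}
After op 5 (add /fd 45): {"fd":45,"r":{"dp":71,"g":58,"x":17},"yeh":{"lhd":69,"ogl":11},"ygl":{"bg":61,"sxt":54,"ugb":70,"vb":17}}
After op 6 (remove /r): {"fd":45,"yeh":{"lhd":69,"ogl":11},"ygl":{"bg":61,"sxt":54,"ugb":70,"vb":17}}
After op 7 (add /w 96): {"fd":45,"w":96,"yeh":{"lhd":69,"ogl":11},"ygl":{"bg":61,"sxt":54,"ugb":70,"vb":17}}
After op 8 (replace /w 95): {"fd":45,"w":95,"yeh":{"lhd":69,"ogl":11},"ygl":{"bg":61,"sxt":54,"ugb":70,"vb":17}}
After op 9 (add /ygl/c 39): {"fd":45,"w":95,"yeh":{"lhd":69,"ogl":11},"ygl":{"bg":61,"c":39,"sxt":54,"ugb":70,"vb":17}}
After op 10 (remove /ygl/vb): {"fd":45,"w":95,"yeh":{"lhd":69,"ogl":11},"ygl":{"bg":61,"c":39,"sxt":54,"ugb":70}}
After op 11 (remove /ygl/bg): {"fd":45,"w":95,"yeh":{"lhd":69,"ogl":11},"ygl":{"c":39,"sxt":54,"ugb":70}}
After op 12 (add /yeh/ydn 10): {"fd":45,"w":95,"yeh":{"lhd":69,"ogl":11,"ydn":10},"ygl":{"c":39,"sxt":54,"ugb":70}}
After op 13 (add /ygl 50): {"fd":45,"w":95,"yeh":{"lhd":69,"ogl":11,"ydn":10},"ygl":50}
After op 14 (add /vzo 61): {"fd":45,"vzo":61,"w":95,"yeh":{"lhd":69,"ogl":11,"ydn":10},"ygl":50}
After op 15 (add /jdt 99): {"fd":45,"jdt":99,"vzo":61,"w":95,"yeh":{"lhd":69,"ogl":11,"ydn":10},"ygl":50}
After op 16 (add /yeh/ogl 30): {"fd":45,"jdt":99,"vzo":61,"w":95,"yeh":{"lhd":69,"ogl":30,"ydn":10},"ygl":50}
Size at path /yeh: 3

Answer: 3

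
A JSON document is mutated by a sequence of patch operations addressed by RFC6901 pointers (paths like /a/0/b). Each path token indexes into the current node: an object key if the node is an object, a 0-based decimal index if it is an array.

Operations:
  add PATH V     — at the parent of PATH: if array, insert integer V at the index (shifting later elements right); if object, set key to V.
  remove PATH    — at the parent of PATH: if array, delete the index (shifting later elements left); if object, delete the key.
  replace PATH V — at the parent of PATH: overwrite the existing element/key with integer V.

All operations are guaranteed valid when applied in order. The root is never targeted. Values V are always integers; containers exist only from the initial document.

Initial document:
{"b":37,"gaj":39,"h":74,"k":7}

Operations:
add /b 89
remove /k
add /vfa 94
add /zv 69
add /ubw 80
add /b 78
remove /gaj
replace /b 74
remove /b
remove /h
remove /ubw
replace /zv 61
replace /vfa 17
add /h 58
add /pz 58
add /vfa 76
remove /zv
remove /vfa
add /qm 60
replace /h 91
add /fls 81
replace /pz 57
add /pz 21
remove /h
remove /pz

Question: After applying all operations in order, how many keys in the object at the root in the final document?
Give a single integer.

Answer: 2

Derivation:
After op 1 (add /b 89): {"b":89,"gaj":39,"h":74,"k":7}
After op 2 (remove /k): {"b":89,"gaj":39,"h":74}
After op 3 (add /vfa 94): {"b":89,"gaj":39,"h":74,"vfa":94}
After op 4 (add /zv 69): {"b":89,"gaj":39,"h":74,"vfa":94,"zv":69}
After op 5 (add /ubw 80): {"b":89,"gaj":39,"h":74,"ubw":80,"vfa":94,"zv":69}
After op 6 (add /b 78): {"b":78,"gaj":39,"h":74,"ubw":80,"vfa":94,"zv":69}
After op 7 (remove /gaj): {"b":78,"h":74,"ubw":80,"vfa":94,"zv":69}
After op 8 (replace /b 74): {"b":74,"h":74,"ubw":80,"vfa":94,"zv":69}
After op 9 (remove /b): {"h":74,"ubw":80,"vfa":94,"zv":69}
After op 10 (remove /h): {"ubw":80,"vfa":94,"zv":69}
After op 11 (remove /ubw): {"vfa":94,"zv":69}
After op 12 (replace /zv 61): {"vfa":94,"zv":61}
After op 13 (replace /vfa 17): {"vfa":17,"zv":61}
After op 14 (add /h 58): {"h":58,"vfa":17,"zv":61}
After op 15 (add /pz 58): {"h":58,"pz":58,"vfa":17,"zv":61}
After op 16 (add /vfa 76): {"h":58,"pz":58,"vfa":76,"zv":61}
After op 17 (remove /zv): {"h":58,"pz":58,"vfa":76}
After op 18 (remove /vfa): {"h":58,"pz":58}
After op 19 (add /qm 60): {"h":58,"pz":58,"qm":60}
After op 20 (replace /h 91): {"h":91,"pz":58,"qm":60}
After op 21 (add /fls 81): {"fls":81,"h":91,"pz":58,"qm":60}
After op 22 (replace /pz 57): {"fls":81,"h":91,"pz":57,"qm":60}
After op 23 (add /pz 21): {"fls":81,"h":91,"pz":21,"qm":60}
After op 24 (remove /h): {"fls":81,"pz":21,"qm":60}
After op 25 (remove /pz): {"fls":81,"qm":60}
Size at the root: 2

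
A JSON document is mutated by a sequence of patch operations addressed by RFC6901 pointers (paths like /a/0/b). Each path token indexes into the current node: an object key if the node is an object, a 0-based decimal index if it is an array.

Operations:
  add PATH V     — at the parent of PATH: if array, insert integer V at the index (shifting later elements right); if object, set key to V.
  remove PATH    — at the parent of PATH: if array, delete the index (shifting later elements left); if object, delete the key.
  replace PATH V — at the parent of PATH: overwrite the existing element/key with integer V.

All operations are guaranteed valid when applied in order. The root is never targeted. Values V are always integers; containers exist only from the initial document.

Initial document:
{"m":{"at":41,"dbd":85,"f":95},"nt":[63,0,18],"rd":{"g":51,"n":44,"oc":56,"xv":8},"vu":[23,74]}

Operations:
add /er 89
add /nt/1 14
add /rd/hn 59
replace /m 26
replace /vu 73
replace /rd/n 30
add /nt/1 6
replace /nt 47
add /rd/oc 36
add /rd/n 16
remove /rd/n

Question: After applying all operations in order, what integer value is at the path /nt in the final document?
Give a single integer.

After op 1 (add /er 89): {"er":89,"m":{"at":41,"dbd":85,"f":95},"nt":[63,0,18],"rd":{"g":51,"n":44,"oc":56,"xv":8},"vu":[23,74]}
After op 2 (add /nt/1 14): {"er":89,"m":{"at":41,"dbd":85,"f":95},"nt":[63,14,0,18],"rd":{"g":51,"n":44,"oc":56,"xv":8},"vu":[23,74]}
After op 3 (add /rd/hn 59): {"er":89,"m":{"at":41,"dbd":85,"f":95},"nt":[63,14,0,18],"rd":{"g":51,"hn":59,"n":44,"oc":56,"xv":8},"vu":[23,74]}
After op 4 (replace /m 26): {"er":89,"m":26,"nt":[63,14,0,18],"rd":{"g":51,"hn":59,"n":44,"oc":56,"xv":8},"vu":[23,74]}
After op 5 (replace /vu 73): {"er":89,"m":26,"nt":[63,14,0,18],"rd":{"g":51,"hn":59,"n":44,"oc":56,"xv":8},"vu":73}
After op 6 (replace /rd/n 30): {"er":89,"m":26,"nt":[63,14,0,18],"rd":{"g":51,"hn":59,"n":30,"oc":56,"xv":8},"vu":73}
After op 7 (add /nt/1 6): {"er":89,"m":26,"nt":[63,6,14,0,18],"rd":{"g":51,"hn":59,"n":30,"oc":56,"xv":8},"vu":73}
After op 8 (replace /nt 47): {"er":89,"m":26,"nt":47,"rd":{"g":51,"hn":59,"n":30,"oc":56,"xv":8},"vu":73}
After op 9 (add /rd/oc 36): {"er":89,"m":26,"nt":47,"rd":{"g":51,"hn":59,"n":30,"oc":36,"xv":8},"vu":73}
After op 10 (add /rd/n 16): {"er":89,"m":26,"nt":47,"rd":{"g":51,"hn":59,"n":16,"oc":36,"xv":8},"vu":73}
After op 11 (remove /rd/n): {"er":89,"m":26,"nt":47,"rd":{"g":51,"hn":59,"oc":36,"xv":8},"vu":73}
Value at /nt: 47

Answer: 47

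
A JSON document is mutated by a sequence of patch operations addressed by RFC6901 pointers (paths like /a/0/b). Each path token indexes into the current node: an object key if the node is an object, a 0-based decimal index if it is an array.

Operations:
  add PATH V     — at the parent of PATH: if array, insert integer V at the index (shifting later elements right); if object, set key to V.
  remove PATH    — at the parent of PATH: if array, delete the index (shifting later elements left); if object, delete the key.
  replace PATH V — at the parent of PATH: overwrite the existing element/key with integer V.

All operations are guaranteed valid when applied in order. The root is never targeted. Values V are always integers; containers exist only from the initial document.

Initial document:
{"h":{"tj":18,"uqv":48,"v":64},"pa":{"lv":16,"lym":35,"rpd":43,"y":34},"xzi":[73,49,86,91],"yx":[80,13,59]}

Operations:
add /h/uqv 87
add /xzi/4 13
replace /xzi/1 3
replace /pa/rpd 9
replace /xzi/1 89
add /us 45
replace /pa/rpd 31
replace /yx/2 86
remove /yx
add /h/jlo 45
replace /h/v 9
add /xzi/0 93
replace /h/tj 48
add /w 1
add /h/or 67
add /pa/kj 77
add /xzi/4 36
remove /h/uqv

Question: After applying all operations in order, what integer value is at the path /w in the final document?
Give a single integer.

Answer: 1

Derivation:
After op 1 (add /h/uqv 87): {"h":{"tj":18,"uqv":87,"v":64},"pa":{"lv":16,"lym":35,"rpd":43,"y":34},"xzi":[73,49,86,91],"yx":[80,13,59]}
After op 2 (add /xzi/4 13): {"h":{"tj":18,"uqv":87,"v":64},"pa":{"lv":16,"lym":35,"rpd":43,"y":34},"xzi":[73,49,86,91,13],"yx":[80,13,59]}
After op 3 (replace /xzi/1 3): {"h":{"tj":18,"uqv":87,"v":64},"pa":{"lv":16,"lym":35,"rpd":43,"y":34},"xzi":[73,3,86,91,13],"yx":[80,13,59]}
After op 4 (replace /pa/rpd 9): {"h":{"tj":18,"uqv":87,"v":64},"pa":{"lv":16,"lym":35,"rpd":9,"y":34},"xzi":[73,3,86,91,13],"yx":[80,13,59]}
After op 5 (replace /xzi/1 89): {"h":{"tj":18,"uqv":87,"v":64},"pa":{"lv":16,"lym":35,"rpd":9,"y":34},"xzi":[73,89,86,91,13],"yx":[80,13,59]}
After op 6 (add /us 45): {"h":{"tj":18,"uqv":87,"v":64},"pa":{"lv":16,"lym":35,"rpd":9,"y":34},"us":45,"xzi":[73,89,86,91,13],"yx":[80,13,59]}
After op 7 (replace /pa/rpd 31): {"h":{"tj":18,"uqv":87,"v":64},"pa":{"lv":16,"lym":35,"rpd":31,"y":34},"us":45,"xzi":[73,89,86,91,13],"yx":[80,13,59]}
After op 8 (replace /yx/2 86): {"h":{"tj":18,"uqv":87,"v":64},"pa":{"lv":16,"lym":35,"rpd":31,"y":34},"us":45,"xzi":[73,89,86,91,13],"yx":[80,13,86]}
After op 9 (remove /yx): {"h":{"tj":18,"uqv":87,"v":64},"pa":{"lv":16,"lym":35,"rpd":31,"y":34},"us":45,"xzi":[73,89,86,91,13]}
After op 10 (add /h/jlo 45): {"h":{"jlo":45,"tj":18,"uqv":87,"v":64},"pa":{"lv":16,"lym":35,"rpd":31,"y":34},"us":45,"xzi":[73,89,86,91,13]}
After op 11 (replace /h/v 9): {"h":{"jlo":45,"tj":18,"uqv":87,"v":9},"pa":{"lv":16,"lym":35,"rpd":31,"y":34},"us":45,"xzi":[73,89,86,91,13]}
After op 12 (add /xzi/0 93): {"h":{"jlo":45,"tj":18,"uqv":87,"v":9},"pa":{"lv":16,"lym":35,"rpd":31,"y":34},"us":45,"xzi":[93,73,89,86,91,13]}
After op 13 (replace /h/tj 48): {"h":{"jlo":45,"tj":48,"uqv":87,"v":9},"pa":{"lv":16,"lym":35,"rpd":31,"y":34},"us":45,"xzi":[93,73,89,86,91,13]}
After op 14 (add /w 1): {"h":{"jlo":45,"tj":48,"uqv":87,"v":9},"pa":{"lv":16,"lym":35,"rpd":31,"y":34},"us":45,"w":1,"xzi":[93,73,89,86,91,13]}
After op 15 (add /h/or 67): {"h":{"jlo":45,"or":67,"tj":48,"uqv":87,"v":9},"pa":{"lv":16,"lym":35,"rpd":31,"y":34},"us":45,"w":1,"xzi":[93,73,89,86,91,13]}
After op 16 (add /pa/kj 77): {"h":{"jlo":45,"or":67,"tj":48,"uqv":87,"v":9},"pa":{"kj":77,"lv":16,"lym":35,"rpd":31,"y":34},"us":45,"w":1,"xzi":[93,73,89,86,91,13]}
After op 17 (add /xzi/4 36): {"h":{"jlo":45,"or":67,"tj":48,"uqv":87,"v":9},"pa":{"kj":77,"lv":16,"lym":35,"rpd":31,"y":34},"us":45,"w":1,"xzi":[93,73,89,86,36,91,13]}
After op 18 (remove /h/uqv): {"h":{"jlo":45,"or":67,"tj":48,"v":9},"pa":{"kj":77,"lv":16,"lym":35,"rpd":31,"y":34},"us":45,"w":1,"xzi":[93,73,89,86,36,91,13]}
Value at /w: 1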